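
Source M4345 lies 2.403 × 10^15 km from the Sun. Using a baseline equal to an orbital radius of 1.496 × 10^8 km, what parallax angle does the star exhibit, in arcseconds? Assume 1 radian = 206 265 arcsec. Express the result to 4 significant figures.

θ ≈ B/d = (1.496 × 10^8) / (2.403 × 10^15) = 6.2256 × 10^-8 rad.
In arcseconds: 6.2256 × 10^-8 × 206265 = 0.012841″.

0.01284 arcsec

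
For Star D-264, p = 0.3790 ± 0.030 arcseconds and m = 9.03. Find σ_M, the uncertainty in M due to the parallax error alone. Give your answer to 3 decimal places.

σ_M = 0.172 mag

M = m − 5 log₁₀ d + 5 = m + 5 log₁₀ p + 5, so ∂M/∂p = 5/(p ln 10).
σ_M = (5/ln 10) · (σ_p/p) = 2.1715 × 0.030/0.3790 = 2.1715 × 0.079156 = 0.17189.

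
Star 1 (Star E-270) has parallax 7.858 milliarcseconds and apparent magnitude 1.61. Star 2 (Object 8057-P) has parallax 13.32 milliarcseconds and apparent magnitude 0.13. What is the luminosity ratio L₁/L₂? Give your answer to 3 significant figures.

d₁ = 1/p₁ = 1/0.007858″ = 127.26 pc; d₂ = 1/p₂ = 1/0.01332″ = 75.075 pc.
M₁ = m₁ − 5 log₁₀ d₁ + 5 = 1.61 − 10.5235 + 5 = -3.9135.
M₂ = 0.13 − 9.3775 + 5 = -4.2475.
L₁/L₂ = 10^(0.4(M₂ − M₁)) = 10^(0.4 × (-0.3340)) = 10^(-0.13360) = 0.73519.

L₁/L₂ = 0.735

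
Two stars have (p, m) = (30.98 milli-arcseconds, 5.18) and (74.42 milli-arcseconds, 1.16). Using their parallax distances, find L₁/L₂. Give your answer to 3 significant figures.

L₁/L₂ = 0.142

d₁ = 1/p₁ = 1/0.03098″ = 32.279 pc; d₂ = 1/p₂ = 1/0.07442″ = 13.437 pc.
M₁ = m₁ − 5 log₁₀ d₁ + 5 = 5.18 − 7.5446 + 5 = 2.6354.
M₂ = 1.16 − 5.6415 + 5 = 0.5185.
L₁/L₂ = 10^(0.4(M₂ − M₁)) = 10^(0.4 × (-2.1169)) = 10^(-0.84676) = 0.14231.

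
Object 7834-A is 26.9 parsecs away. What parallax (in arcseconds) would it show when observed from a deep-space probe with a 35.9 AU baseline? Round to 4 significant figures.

1.335 arcsec

p (arcsec) = B (AU) / d (pc).
p = 35.9 / 26.9 = 1.3346 arcsec.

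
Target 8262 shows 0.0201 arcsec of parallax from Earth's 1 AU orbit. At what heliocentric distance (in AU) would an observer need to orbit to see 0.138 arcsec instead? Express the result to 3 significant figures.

6.87 AU

Parallax scales linearly with baseline: p ∝ B, so B = p_target / p_Earth × 1 AU.
B = 0.138 / 0.0201 = 6.8657 AU.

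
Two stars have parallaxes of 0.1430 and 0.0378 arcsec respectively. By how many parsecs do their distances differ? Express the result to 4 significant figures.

d_A = 1/0.1430″ = 6.993 pc; d_B = 1/0.03780″ = 26.455 pc.
|d_B − d_A| = |26.455 − 6.993| = 19.462 pc.

19.46 pc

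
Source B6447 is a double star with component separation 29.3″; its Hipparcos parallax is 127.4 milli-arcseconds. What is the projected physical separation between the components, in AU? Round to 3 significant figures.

d = 1/p = 1/0.1274″ = 7.8493 pc.
At distance d (pc), an angle of θ arcsec spans θ·d AU: s = 29.3 × 7.8493 = 229.98 AU.

230 AU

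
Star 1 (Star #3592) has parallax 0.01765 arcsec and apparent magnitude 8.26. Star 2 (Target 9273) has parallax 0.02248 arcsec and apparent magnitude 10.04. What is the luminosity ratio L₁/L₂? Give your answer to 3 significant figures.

d₁ = 1/p₁ = 1/0.01765″ = 56.657 pc; d₂ = 1/p₂ = 1/0.02248″ = 44.484 pc.
M₁ = m₁ − 5 log₁₀ d₁ + 5 = 8.26 − 8.7663 + 5 = 4.4937.
M₂ = 10.04 − 8.2410 + 5 = 6.7990.
L₁/L₂ = 10^(0.4(M₂ − M₁)) = 10^(0.4 × 2.3053) = 10^0.92212 = 8.3583.

L₁/L₂ = 8.36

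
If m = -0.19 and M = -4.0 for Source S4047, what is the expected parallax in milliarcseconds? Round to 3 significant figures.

17.3 mas

m − M = -0.19 − (-4.0) = 3.81.
d = 10^((m−M)/5 + 1) = 10^1.762 = 57.81 pc.
p = 1/d = 1/57.81 = 0.017298 arcsec = 17.298 mas.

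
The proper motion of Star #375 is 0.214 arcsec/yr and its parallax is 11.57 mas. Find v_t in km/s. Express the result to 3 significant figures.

d = 1/p = 1/0.01157″ = 86.43 pc.
v_t = 4.74 × μ × d = 4.74 × 0.214 × 86.43 = 87.671 km/s.

87.7 km/s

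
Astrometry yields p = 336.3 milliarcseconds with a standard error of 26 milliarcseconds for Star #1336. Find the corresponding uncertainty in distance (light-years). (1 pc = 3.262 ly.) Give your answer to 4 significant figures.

d = 1/p, so σ_d = σ_p / p².
σ_d = 0.0260 / (0.3363)² = 0.0260 / 0.1131 = 0.22989 pc = 0.22989 × 3.262 ly = 0.7499 ly.

0.7499 ly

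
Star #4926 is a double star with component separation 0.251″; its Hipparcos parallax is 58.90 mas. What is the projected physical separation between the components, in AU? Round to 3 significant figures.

4.26 AU

d = 1/p = 1/0.05890″ = 16.978 pc.
At distance d (pc), an angle of θ arcsec spans θ·d AU: s = 0.251 × 16.978 = 4.2615 AU.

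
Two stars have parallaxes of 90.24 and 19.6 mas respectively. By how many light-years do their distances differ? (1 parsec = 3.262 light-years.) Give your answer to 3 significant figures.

130 ly

d_A = 1/0.09024″ = 11.082 pc; d_B = 1/0.01960″ = 51.02 pc.
|d_B − d_A| = |51.02 − 11.082| = 39.938 pc = 39.938 × 3.262 ly = 130.28 ly.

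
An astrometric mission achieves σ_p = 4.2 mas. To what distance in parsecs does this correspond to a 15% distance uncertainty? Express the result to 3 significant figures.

35.7 pc

σ_d/d = σ_p/p, so the condition is σ_p/p ≤ 0.15, i.e. p ≥ σ_p/0.15.
p_min = 4.2/0.15 = 28 mas = 0.028 arcsec.
d_max = 1/p_min = 1/0.028 = 35.714 pc.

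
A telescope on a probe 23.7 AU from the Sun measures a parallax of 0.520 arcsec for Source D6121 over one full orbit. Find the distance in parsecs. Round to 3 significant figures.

With baseline B (in AU) and parallax p (in arcsec), d = B/p parsecs.
d = 23.7 / 0.520 = 45.577 pc.

45.6 pc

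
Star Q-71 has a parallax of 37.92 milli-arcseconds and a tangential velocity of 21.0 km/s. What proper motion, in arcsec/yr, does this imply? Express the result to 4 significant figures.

0.1680 arcsec/yr

d = 1/p = 1/0.03792″ = 26.371 pc.
μ = v_t / (4.74 d) = 21.0 / (4.74 × 26.371) = 21.0 / 125 = 0.168 ″/yr.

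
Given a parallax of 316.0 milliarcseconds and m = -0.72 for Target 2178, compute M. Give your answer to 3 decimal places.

d = 1/p = 1/0.3160″ = 3.1646 pc.
m − M = 5 log₁₀(3.1646) − 5 = 2.5016 − 5 = -2.4984.
M = m − (m − M) = -0.72 − (-2.4984) = 1.778.

M = 1.778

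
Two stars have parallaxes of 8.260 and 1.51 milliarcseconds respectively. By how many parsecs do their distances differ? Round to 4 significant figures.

541.2 pc

d_A = 1/0.008260″ = 121.07 pc; d_B = 1/0.001510″ = 662.25 pc.
|d_B − d_A| = |662.25 − 121.07| = 541.18 pc.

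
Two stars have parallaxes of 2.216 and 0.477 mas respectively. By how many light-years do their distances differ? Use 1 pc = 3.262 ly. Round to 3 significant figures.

5370 ly

d_A = 1/0.002216″ = 451.26 pc; d_B = 1/0.0004770″ = 2096.4 pc.
|d_B − d_A| = |2096.4 − 451.26| = 1645.1 pc = 1645.1 × 3.262 ly = 5366.3 ly.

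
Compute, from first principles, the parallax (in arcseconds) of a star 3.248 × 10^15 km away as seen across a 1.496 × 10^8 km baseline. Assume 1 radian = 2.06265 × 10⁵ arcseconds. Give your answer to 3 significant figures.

0.00950 arcsec

θ ≈ B/d = (1.496 × 10^8) / (3.248 × 10^15) = 4.6059 × 10^-8 rad.
In arcseconds: 4.6059 × 10^-8 × 206265 = 0.0095004″.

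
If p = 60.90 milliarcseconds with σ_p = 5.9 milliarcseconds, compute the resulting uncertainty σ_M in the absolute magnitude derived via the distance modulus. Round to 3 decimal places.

σ_M = 0.210 mag

M = m − 5 log₁₀ d + 5 = m + 5 log₁₀ p + 5, so ∂M/∂p = 5/(p ln 10).
σ_M = (5/ln 10) · (σ_p/p) = 2.1715 × 5.9/60.90 = 2.1715 × 0.09688 = 0.21037.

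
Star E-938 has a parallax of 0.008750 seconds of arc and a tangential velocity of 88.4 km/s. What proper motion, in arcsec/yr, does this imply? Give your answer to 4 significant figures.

0.1632 arcsec/yr

d = 1/p = 1/0.008750″ = 114.29 pc.
μ = v_t / (4.74 d) = 88.4 / (4.74 × 114.29) = 88.4 / 541.73 = 0.16318 ″/yr.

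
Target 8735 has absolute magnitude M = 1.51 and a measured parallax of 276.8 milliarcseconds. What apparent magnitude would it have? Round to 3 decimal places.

d = 1/p = 1/0.2768″ = 3.6127 pc.
m − M = 5 log₁₀ d − 5 = 5 log₁₀(3.6127) − 5 = 2.7892 − 5 = -2.2108.
m = M + (m − M) = 1.51 + (-2.2108) = -0.701.

m = -0.701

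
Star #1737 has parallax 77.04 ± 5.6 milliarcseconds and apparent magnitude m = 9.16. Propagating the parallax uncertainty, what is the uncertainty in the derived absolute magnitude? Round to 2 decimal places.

M = m − 5 log₁₀ d + 5 = m + 5 log₁₀ p + 5, so ∂M/∂p = 5/(p ln 10).
σ_M = (5/ln 10) · (σ_p/p) = 2.1715 × 5.6/77.04 = 2.1715 × 0.07269 = 0.15785.

σ_M = 0.16 mag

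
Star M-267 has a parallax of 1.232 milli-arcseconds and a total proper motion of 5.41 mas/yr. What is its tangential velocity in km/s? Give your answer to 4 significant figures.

20.81 km/s

d = 1/p = 1/0.001232″ = 811.69 pc.
μ = 5.41 mas/yr = 0.00541 ″/yr.
v_t = 4.74 × μ × d = 4.74 × 0.00541 × 811.69 = 20.814 km/s.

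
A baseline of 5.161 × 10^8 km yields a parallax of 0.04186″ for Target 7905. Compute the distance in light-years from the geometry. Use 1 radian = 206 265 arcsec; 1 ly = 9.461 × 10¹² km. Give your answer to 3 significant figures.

269 ly

θ = 0.04186″ = 0.04186/206265 = 2.0294 × 10^-7 rad.
d = B/θ = (5.161 × 10^8) / (2.0294 × 10^-7) = 2.5431 × 10^15 km = (2.5431 × 10^15) / (9.461 × 10^12) ly = 268.8 ly.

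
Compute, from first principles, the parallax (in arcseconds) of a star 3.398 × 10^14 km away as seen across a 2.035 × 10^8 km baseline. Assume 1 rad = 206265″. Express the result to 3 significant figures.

θ ≈ B/d = (2.035 × 10^8) / (3.398 × 10^14) = 5.9888 × 10^-7 rad.
In arcseconds: 5.9888 × 10^-7 × 206265 = 0.12353″.

0.124 arcsec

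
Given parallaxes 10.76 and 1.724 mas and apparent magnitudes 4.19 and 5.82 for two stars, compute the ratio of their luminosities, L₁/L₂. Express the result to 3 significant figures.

L₁/L₂ = 0.115

d₁ = 1/p₁ = 1/0.01076″ = 92.937 pc; d₂ = 1/p₂ = 1/0.001724″ = 580.05 pc.
M₁ = m₁ − 5 log₁₀ d₁ + 5 = 4.19 − 9.8409 + 5 = -0.6509.
M₂ = 5.82 − 13.8173 + 5 = -2.9973.
L₁/L₂ = 10^(0.4(M₂ − M₁)) = 10^(0.4 × (-2.3464)) = 10^(-0.93856) = 0.1152.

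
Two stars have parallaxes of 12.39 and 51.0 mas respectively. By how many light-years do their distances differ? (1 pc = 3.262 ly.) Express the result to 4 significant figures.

199.3 ly

d_A = 1/0.01239″ = 80.71 pc; d_B = 1/0.05100″ = 19.608 pc.
|d_B − d_A| = |19.608 − 80.71| = 61.102 pc = 61.102 × 3.262 ly = 199.31 ly.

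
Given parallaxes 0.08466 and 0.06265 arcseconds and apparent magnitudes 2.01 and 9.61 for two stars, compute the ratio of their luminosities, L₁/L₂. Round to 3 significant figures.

L₁/L₂ = 600

d₁ = 1/p₁ = 1/0.08466″ = 11.812 pc; d₂ = 1/p₂ = 1/0.06265″ = 15.962 pc.
M₁ = m₁ − 5 log₁₀ d₁ + 5 = 2.01 − 5.3616 + 5 = 1.6484.
M₂ = 9.61 − 6.0154 + 5 = 8.5946.
L₁/L₂ = 10^(0.4(M₂ − M₁)) = 10^(0.4 × 6.9462) = 10^2.77848 = 600.45.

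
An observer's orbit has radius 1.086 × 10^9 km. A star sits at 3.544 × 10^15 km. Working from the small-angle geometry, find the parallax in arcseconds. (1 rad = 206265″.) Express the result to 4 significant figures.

0.06321 arcsec

θ ≈ B/d = (1.086 × 10^9) / (3.544 × 10^15) = 3.0643 × 10^-7 rad.
In arcseconds: 3.0643 × 10^-7 × 206265 = 0.063206″.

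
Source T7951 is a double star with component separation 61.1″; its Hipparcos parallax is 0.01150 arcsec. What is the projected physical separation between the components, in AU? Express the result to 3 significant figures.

5310 AU

d = 1/p = 1/0.01150″ = 86.957 pc.
At distance d (pc), an angle of θ arcsec spans θ·d AU: s = 61.1 × 86.957 = 5313.1 AU.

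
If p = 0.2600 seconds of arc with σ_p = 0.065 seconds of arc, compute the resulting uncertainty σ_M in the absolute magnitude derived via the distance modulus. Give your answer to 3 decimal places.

σ_M = 0.543 mag

M = m − 5 log₁₀ d + 5 = m + 5 log₁₀ p + 5, so ∂M/∂p = 5/(p ln 10).
σ_M = (5/ln 10) · (σ_p/p) = 2.1715 × 0.065/0.2600 = 2.1715 × 0.25 = 0.54288.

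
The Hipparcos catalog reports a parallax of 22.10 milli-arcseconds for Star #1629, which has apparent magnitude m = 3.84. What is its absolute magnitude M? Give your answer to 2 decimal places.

d = 1/p = 1/0.02210″ = 45.249 pc.
m − M = 5 log₁₀(45.249) − 5 = 8.2780 − 5 = 3.2780.
M = m − (m − M) = 3.84 − 3.2780 = 0.56.

M = 0.56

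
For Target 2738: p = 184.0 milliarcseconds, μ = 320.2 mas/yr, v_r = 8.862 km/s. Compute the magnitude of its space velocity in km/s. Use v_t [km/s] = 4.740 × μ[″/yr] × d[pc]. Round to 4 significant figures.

d = 1/p = 1/0.1840″ = 5.4348 pc.
μ = 320.2 mas/yr = 0.3202 ″/yr.
v_t = 4.740 μ d = 4.740 × 0.3202 × 5.4348 = 8.2487 km/s.
v = √(v_r² + v_t²) = √(8.862² + 8.2487²) = √146.576 = 12.107 km/s.

12.11 km/s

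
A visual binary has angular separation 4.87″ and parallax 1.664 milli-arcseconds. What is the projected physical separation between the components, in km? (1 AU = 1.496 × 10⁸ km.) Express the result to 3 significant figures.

4.38 × 10^11 km

d = 1/p = 1/0.001664″ = 600.96 pc.
At distance d (pc), an angle of θ arcsec spans θ·d AU: s = 4.87 × 600.96 = 2926.7 AU.
= 2926.7 × 1.496 × 10⁸ km = 4.3783 × 10^11 km.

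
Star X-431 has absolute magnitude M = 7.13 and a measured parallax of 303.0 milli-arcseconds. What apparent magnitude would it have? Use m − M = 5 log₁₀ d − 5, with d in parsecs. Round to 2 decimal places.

d = 1/p = 1/0.3030″ = 3.3003 pc.
m − M = 5 log₁₀ d − 5 = 5 log₁₀(3.3003) − 5 = 2.5928 − 5 = -2.4072.
m = M + (m − M) = 7.13 + (-2.4072) = 4.72.

m = 4.72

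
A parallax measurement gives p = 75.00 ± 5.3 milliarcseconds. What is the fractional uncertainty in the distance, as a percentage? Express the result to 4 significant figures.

For d = 1/p, |σ_d/d| = |σ_p/p|.
σ_p/p = 5.3 / 75.00 = 0.070667 = 7.0667%.

7.067%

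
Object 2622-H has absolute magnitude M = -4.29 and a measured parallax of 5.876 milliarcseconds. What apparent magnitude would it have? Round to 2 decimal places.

d = 1/p = 1/0.005876″ = 170.18 pc.
m − M = 5 log₁₀ d − 5 = 5 log₁₀(170.18) − 5 = 11.1545 − 5 = 6.1545.
m = M + (m − M) = -4.29 + 6.1545 = 1.86.

m = 1.86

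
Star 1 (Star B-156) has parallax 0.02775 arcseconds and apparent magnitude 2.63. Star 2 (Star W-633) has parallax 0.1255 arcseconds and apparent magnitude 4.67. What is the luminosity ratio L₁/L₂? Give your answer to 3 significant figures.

d₁ = 1/p₁ = 1/0.02775″ = 36.036 pc; d₂ = 1/p₂ = 1/0.1255″ = 7.9681 pc.
M₁ = m₁ − 5 log₁₀ d₁ + 5 = 2.63 − 7.7837 + 5 = -0.1537.
M₂ = 4.67 − 4.5068 + 5 = 5.1632.
L₁/L₂ = 10^(0.4(M₂ − M₁)) = 10^(0.4 × 5.3169) = 10^2.12676 = 133.89.

L₁/L₂ = 134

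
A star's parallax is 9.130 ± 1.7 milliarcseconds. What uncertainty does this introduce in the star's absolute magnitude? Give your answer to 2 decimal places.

M = m − 5 log₁₀ d + 5 = m + 5 log₁₀ p + 5, so ∂M/∂p = 5/(p ln 10).
σ_M = (5/ln 10) · (σ_p/p) = 2.1715 × 1.7/9.130 = 2.1715 × 0.1862 = 0.40433.

σ_M = 0.40 mag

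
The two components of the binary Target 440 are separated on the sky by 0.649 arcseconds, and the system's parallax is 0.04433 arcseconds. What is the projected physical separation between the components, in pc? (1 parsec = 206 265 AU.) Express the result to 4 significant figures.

d = 1/p = 1/0.04433″ = 22.558 pc.
At distance d (pc), an angle of θ arcsec spans θ·d AU: s = 0.649 × 22.558 = 14.64 AU.
= 14.64 / 206265 = 7.0977 × 10^-5 pc.

7.098 × 10^-5 pc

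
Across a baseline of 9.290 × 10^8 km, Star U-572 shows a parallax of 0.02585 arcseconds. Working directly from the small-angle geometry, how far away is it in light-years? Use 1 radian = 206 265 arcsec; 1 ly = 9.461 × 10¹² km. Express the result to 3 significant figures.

784 ly

θ = 0.02585″ = 0.02585/206265 = 1.2532 × 10^-7 rad.
d = B/θ = (9.290 × 10^8) / (1.2532 × 10^-7) = 7.4130 × 10^15 km = (7.4130 × 10^15) / (9.461 × 10^12) ly = 783.53 ly.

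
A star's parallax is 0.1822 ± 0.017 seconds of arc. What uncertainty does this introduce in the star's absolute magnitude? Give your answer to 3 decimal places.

σ_M = 0.203 mag

M = m − 5 log₁₀ d + 5 = m + 5 log₁₀ p + 5, so ∂M/∂p = 5/(p ln 10).
σ_M = (5/ln 10) · (σ_p/p) = 2.1715 × 0.017/0.1822 = 2.1715 × 0.093304 = 0.20261.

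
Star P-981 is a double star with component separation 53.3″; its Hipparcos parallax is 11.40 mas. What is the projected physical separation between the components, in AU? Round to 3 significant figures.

d = 1/p = 1/0.01140″ = 87.719 pc.
At distance d (pc), an angle of θ arcsec spans θ·d AU: s = 53.3 × 87.719 = 4675.4 AU.

4680 AU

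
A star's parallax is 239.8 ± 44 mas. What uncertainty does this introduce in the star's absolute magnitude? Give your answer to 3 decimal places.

M = m − 5 log₁₀ d + 5 = m + 5 log₁₀ p + 5, so ∂M/∂p = 5/(p ln 10).
σ_M = (5/ln 10) · (σ_p/p) = 2.1715 × 44/239.8 = 2.1715 × 0.18349 = 0.39845.

σ_M = 0.398 mag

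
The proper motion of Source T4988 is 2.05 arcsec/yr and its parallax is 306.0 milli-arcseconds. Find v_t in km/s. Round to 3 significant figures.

d = 1/p = 1/0.3060″ = 3.268 pc.
v_t = 4.74 × μ × d = 4.74 × 2.05 × 3.268 = 31.755 km/s.

31.8 km/s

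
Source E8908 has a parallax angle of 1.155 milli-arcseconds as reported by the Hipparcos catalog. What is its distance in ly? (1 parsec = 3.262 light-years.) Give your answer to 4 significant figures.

2824 ly

p = 1.155 milli-arcseconds = 0.001155 arcsec.
d = 1/p = 1/0.001155 = 865.8 pc.
In light-years: 865.8 × 3.262 = 2824.2 ly.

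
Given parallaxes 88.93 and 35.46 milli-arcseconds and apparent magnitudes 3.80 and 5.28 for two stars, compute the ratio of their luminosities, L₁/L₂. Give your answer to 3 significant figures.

d₁ = 1/p₁ = 1/0.08893″ = 11.245 pc; d₂ = 1/p₂ = 1/0.03546″ = 28.201 pc.
M₁ = m₁ − 5 log₁₀ d₁ + 5 = 3.80 − 5.2548 + 5 = 3.5452.
M₂ = 5.28 − 7.2513 + 5 = 3.0287.
L₁/L₂ = 10^(0.4(M₂ − M₁)) = 10^(0.4 × (-0.5165)) = 10^(-0.20660) = 0.62144.

L₁/L₂ = 0.621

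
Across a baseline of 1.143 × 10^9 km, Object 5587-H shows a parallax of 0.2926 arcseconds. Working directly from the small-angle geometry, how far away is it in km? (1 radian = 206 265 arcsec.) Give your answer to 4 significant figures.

8.057 × 10^14 km

θ = 0.2926″ = 0.2926/206265 = 1.4186 × 10^-6 rad.
d = B/θ = (1.143 × 10^9) / (1.4186 × 10^-6) = 8.0572 × 10^14 km.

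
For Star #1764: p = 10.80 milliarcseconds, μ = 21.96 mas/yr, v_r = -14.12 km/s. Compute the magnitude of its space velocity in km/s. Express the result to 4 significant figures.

d = 1/p = 1/0.01080″ = 92.593 pc.
μ = 21.96 mas/yr = 0.02196 ″/yr.
v_t = 4.740 μ d = 4.740 × 0.02196 × 92.593 = 9.638 km/s.
v = √(v_r² + v_t²) = √((-14.12)² + 9.638²) = √292.265 = 17.096 km/s.

17.10 km/s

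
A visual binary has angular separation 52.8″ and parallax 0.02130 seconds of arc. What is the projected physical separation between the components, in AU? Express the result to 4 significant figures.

2479 AU

d = 1/p = 1/0.02130″ = 46.948 pc.
At distance d (pc), an angle of θ arcsec spans θ·d AU: s = 52.8 × 46.948 = 2478.9 AU.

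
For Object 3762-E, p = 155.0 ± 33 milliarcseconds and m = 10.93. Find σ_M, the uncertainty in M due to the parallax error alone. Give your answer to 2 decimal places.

σ_M = 0.46 mag

M = m − 5 log₁₀ d + 5 = m + 5 log₁₀ p + 5, so ∂M/∂p = 5/(p ln 10).
σ_M = (5/ln 10) · (σ_p/p) = 2.1715 × 33/155.0 = 2.1715 × 0.2129 = 0.46231.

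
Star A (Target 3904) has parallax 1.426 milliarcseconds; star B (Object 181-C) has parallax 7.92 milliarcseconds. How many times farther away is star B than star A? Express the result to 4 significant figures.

0.1801

Since d = 1/p, d_B/d_A = p_A/p_B.
= 1.426 / 7.92 = 0.18005.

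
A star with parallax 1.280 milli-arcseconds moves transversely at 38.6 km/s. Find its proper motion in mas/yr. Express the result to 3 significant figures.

d = 1/p = 1/0.001280″ = 781.25 pc.
μ = v_t / (4.74 d) = 38.6 / (4.74 × 781.25) = 38.6 / 3703.1 = 0.010424 ″/yr = 10.424 mas/yr.

10.4 mas/yr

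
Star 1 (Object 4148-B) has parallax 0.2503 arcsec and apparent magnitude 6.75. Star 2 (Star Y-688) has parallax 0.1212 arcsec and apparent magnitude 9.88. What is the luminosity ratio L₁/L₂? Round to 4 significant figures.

d₁ = 1/p₁ = 1/0.2503″ = 3.9952 pc; d₂ = 1/p₂ = 1/0.1212″ = 8.2508 pc.
M₁ = m₁ − 5 log₁₀ d₁ + 5 = 6.75 − 3.0077 + 5 = 8.7423.
M₂ = 9.88 − 4.5825 + 5 = 10.2975.
L₁/L₂ = 10^(0.4(M₂ − M₁)) = 10^(0.4 × 1.5552) = 10^0.62208 = 4.1887.

L₁/L₂ = 4.189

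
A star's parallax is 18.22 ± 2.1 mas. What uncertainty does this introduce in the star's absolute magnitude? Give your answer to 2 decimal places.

σ_M = 0.25 mag

M = m − 5 log₁₀ d + 5 = m + 5 log₁₀ p + 5, so ∂M/∂p = 5/(p ln 10).
σ_M = (5/ln 10) · (σ_p/p) = 2.1715 × 2.1/18.22 = 2.1715 × 0.11526 = 0.25029.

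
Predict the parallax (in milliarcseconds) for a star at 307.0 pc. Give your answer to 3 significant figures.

p = 1/d = 1/307 = 0.0032573 arcsec.
= 0.0032573 × 1000 = 3.2573 mas.

3.26 mas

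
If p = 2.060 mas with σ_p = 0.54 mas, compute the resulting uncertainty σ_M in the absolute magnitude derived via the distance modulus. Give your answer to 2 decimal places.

σ_M = 0.57 mag

M = m − 5 log₁₀ d + 5 = m + 5 log₁₀ p + 5, so ∂M/∂p = 5/(p ln 10).
σ_M = (5/ln 10) · (σ_p/p) = 2.1715 × 0.54/2.060 = 2.1715 × 0.26214 = 0.56924.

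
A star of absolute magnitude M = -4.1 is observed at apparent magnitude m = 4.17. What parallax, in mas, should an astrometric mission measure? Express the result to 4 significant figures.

m − M = 4.17 − (-4.1) = 8.27.
d = 10^((m−M)/5 + 1) = 10^2.654 = 450.82 pc.
p = 1/d = 1/450.82 = 0.0022182 arcsec = 2.2182 mas.

2.218 mas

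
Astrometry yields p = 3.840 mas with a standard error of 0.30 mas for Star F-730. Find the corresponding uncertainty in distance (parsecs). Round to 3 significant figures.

d = 1/p, so σ_d = σ_p / p².
σ_d = 0.000300 / (0.003840)² = 0.000300 / 0.000014746 = 20.345 pc.

20.3 pc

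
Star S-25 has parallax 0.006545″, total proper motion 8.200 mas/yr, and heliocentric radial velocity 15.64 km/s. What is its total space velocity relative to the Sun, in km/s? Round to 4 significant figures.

d = 1/p = 1/0.006545″ = 152.79 pc.
μ = 8.200 mas/yr = 0.008200 ″/yr.
v_t = 4.740 μ d = 4.740 × 0.008200 × 152.79 = 5.9386 km/s.
v = √(v_r² + v_t²) = √(15.64² + 5.9386²) = √279.877 = 16.73 km/s.

16.73 km/s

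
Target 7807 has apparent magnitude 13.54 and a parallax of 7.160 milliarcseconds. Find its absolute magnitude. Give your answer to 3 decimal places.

M = 7.815

d = 1/p = 1/0.007160″ = 139.66 pc.
m − M = 5 log₁₀(139.66) − 5 = 10.7254 − 5 = 5.7254.
M = m − (m − M) = 13.54 − 5.7254 = 7.815.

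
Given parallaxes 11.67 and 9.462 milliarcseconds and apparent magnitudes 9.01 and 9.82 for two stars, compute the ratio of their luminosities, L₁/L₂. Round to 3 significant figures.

d₁ = 1/p₁ = 1/0.01167″ = 85.69 pc; d₂ = 1/p₂ = 1/0.009462″ = 105.69 pc.
M₁ = m₁ − 5 log₁₀ d₁ + 5 = 9.01 − 9.6647 + 5 = 4.3453.
M₂ = 9.82 − 10.1202 + 5 = 4.6998.
L₁/L₂ = 10^(0.4(M₂ − M₁)) = 10^(0.4 × 0.3545) = 10^0.14180 = 1.3861.

L₁/L₂ = 1.39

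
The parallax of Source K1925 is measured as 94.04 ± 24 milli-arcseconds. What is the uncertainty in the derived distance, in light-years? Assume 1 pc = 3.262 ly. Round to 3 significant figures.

8.85 ly

d = 1/p, so σ_d = σ_p / p².
σ_d = 0.0240 / (0.09404)² = 0.0240 / 0.0088435 = 2.7139 pc = 2.7139 × 3.262 ly = 8.8527 ly.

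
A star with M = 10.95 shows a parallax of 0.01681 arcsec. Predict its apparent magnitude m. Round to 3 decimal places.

d = 1/p = 1/0.01681″ = 59.488 pc.
m − M = 5 log₁₀ d − 5 = 5 log₁₀(59.488) − 5 = 8.8721 − 5 = 3.8721.
m = M + (m − M) = 10.95 + 3.8721 = 14.822.

m = 14.822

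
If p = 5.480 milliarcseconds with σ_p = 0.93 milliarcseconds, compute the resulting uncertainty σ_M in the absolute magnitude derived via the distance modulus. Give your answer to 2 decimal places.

σ_M = 0.37 mag

M = m − 5 log₁₀ d + 5 = m + 5 log₁₀ p + 5, so ∂M/∂p = 5/(p ln 10).
σ_M = (5/ln 10) · (σ_p/p) = 2.1715 × 0.93/5.480 = 2.1715 × 0.16971 = 0.36853.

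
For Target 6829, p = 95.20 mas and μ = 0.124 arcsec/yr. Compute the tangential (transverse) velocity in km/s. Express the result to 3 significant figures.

d = 1/p = 1/0.09520″ = 10.504 pc.
v_t = 4.74 × μ × d = 4.74 × 0.124 × 10.504 = 6.1738 km/s.

6.17 km/s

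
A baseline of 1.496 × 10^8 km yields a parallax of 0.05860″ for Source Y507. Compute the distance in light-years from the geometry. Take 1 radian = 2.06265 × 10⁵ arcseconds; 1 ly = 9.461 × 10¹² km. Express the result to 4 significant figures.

θ = 0.05860″ = 0.05860/206265 = 2.8410 × 10^-7 rad.
d = B/θ = (1.496 × 10^8) / (2.8410 × 10^-7) = 5.2658 × 10^14 km = (5.2658 × 10^14) / (9.461 × 10^12) ly = 55.658 ly.

55.66 ly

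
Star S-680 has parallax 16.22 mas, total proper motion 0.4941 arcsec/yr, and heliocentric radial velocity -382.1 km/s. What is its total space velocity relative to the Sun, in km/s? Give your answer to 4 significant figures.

d = 1/p = 1/0.01622″ = 61.652 pc.
v_t = 4.740 μ d = 4.740 × 0.4941 × 61.652 = 144.39 km/s.
v = √(v_r² + v_t²) = √((-382.1)² + 144.39²) = √166849 = 408.47 km/s.

408.5 km/s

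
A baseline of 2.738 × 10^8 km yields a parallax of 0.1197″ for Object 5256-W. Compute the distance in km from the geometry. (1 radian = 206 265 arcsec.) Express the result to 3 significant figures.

θ = 0.1197″ = 0.1197/206265 = 5.8032 × 10^-7 rad.
d = B/θ = (2.738 × 10^8) / (5.8032 × 10^-7) = 4.7181 × 10^14 km.

4.72 × 10^14 km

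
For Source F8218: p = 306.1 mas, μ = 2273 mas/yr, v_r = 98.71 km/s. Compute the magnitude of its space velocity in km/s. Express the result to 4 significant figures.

104.8 km/s

d = 1/p = 1/0.3061″ = 3.2669 pc.
μ = 2273 mas/yr = 2.273 ″/yr.
v_t = 4.740 μ d = 4.740 × 2.273 × 3.2669 = 35.198 km/s.
v = √(v_r² + v_t²) = √(98.71² + 35.198²) = √10982.6 = 104.8 km/s.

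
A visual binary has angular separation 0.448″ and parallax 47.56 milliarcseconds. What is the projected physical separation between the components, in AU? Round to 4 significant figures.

9.420 AU

d = 1/p = 1/0.04756″ = 21.026 pc.
At distance d (pc), an angle of θ arcsec spans θ·d AU: s = 0.448 × 21.026 = 9.4196 AU.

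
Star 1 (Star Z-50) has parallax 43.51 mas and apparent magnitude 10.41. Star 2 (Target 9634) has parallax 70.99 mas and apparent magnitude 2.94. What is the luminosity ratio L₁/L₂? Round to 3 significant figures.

L₁/L₂ = 0.00274

d₁ = 1/p₁ = 1/0.04351″ = 22.983 pc; d₂ = 1/p₂ = 1/0.07099″ = 14.086 pc.
M₁ = m₁ − 5 log₁₀ d₁ + 5 = 10.41 − 6.8070 + 5 = 8.6030.
M₂ = 2.94 − 5.7439 + 5 = 2.1961.
L₁/L₂ = 10^(0.4(M₂ − M₁)) = 10^(0.4 × (-6.4069)) = 10^(-2.56276) = 0.0027368.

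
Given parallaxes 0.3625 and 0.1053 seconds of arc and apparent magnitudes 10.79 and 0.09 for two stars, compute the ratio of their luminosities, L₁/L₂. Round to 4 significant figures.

d₁ = 1/p₁ = 1/0.3625″ = 2.7586 pc; d₂ = 1/p₂ = 1/0.1053″ = 9.4967 pc.
M₁ = m₁ − 5 log₁₀ d₁ + 5 = 10.79 − 2.2034 + 5 = 13.5866.
M₂ = 0.09 − 4.8879 + 5 = 0.2021.
L₁/L₂ = 10^(0.4(M₂ − M₁)) = 10^(0.4 × (-13.3845)) = 10^(-5.35380) = 0.0000044279.

L₁/L₂ = 4.428 × 10^-6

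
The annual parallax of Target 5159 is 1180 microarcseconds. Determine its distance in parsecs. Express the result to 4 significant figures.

p = 1180 microarcseconds = 0.001180 arcsec.
d = 1/p = 1/0.001180 = 847.46 pc.

847.5 pc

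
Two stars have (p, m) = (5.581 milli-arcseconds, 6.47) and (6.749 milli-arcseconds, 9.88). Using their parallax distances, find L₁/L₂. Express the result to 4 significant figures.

L₁/L₂ = 33.81

d₁ = 1/p₁ = 1/0.005581″ = 179.18 pc; d₂ = 1/p₂ = 1/0.006749″ = 148.17 pc.
M₁ = m₁ − 5 log₁₀ d₁ + 5 = 6.47 − 11.2664 + 5 = 0.2036.
M₂ = 9.88 − 10.8538 + 5 = 4.0262.
L₁/L₂ = 10^(0.4(M₂ − M₁)) = 10^(0.4 × 3.8226) = 10^1.52904 = 33.81.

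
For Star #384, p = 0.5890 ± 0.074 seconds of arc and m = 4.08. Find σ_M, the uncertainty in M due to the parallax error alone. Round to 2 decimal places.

σ_M = 0.27 mag

M = m − 5 log₁₀ d + 5 = m + 5 log₁₀ p + 5, so ∂M/∂p = 5/(p ln 10).
σ_M = (5/ln 10) · (σ_p/p) = 2.1715 × 0.074/0.5890 = 2.1715 × 0.12564 = 0.27283.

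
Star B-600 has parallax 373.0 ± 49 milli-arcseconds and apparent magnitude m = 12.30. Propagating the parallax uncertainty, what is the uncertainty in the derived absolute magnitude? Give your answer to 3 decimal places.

σ_M = 0.285 mag

M = m − 5 log₁₀ d + 5 = m + 5 log₁₀ p + 5, so ∂M/∂p = 5/(p ln 10).
σ_M = (5/ln 10) · (σ_p/p) = 2.1715 × 49/373.0 = 2.1715 × 0.13137 = 0.28527.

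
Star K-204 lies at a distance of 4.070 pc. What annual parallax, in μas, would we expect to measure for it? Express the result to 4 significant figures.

p = 1/d = 1/4.07 = 0.2457 arcsec.
= 0.2457 × 10⁶ = 2.4570 × 10^5 μas.

245700 μas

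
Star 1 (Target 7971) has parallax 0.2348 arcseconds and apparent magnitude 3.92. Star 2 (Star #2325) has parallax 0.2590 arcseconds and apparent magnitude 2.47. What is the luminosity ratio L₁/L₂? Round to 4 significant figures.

L₁/L₂ = 0.3200

d₁ = 1/p₁ = 1/0.2348″ = 4.2589 pc; d₂ = 1/p₂ = 1/0.2590″ = 3.861 pc.
M₁ = m₁ − 5 log₁₀ d₁ + 5 = 3.92 − 3.1465 + 5 = 5.7735.
M₂ = 2.47 − 2.9335 + 5 = 4.5365.
L₁/L₂ = 10^(0.4(M₂ − M₁)) = 10^(0.4 × (-1.2370)) = 10^(-0.49480) = 0.32004.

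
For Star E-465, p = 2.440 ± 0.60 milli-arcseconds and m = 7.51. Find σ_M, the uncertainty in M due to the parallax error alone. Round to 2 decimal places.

σ_M = 0.53 mag

M = m − 5 log₁₀ d + 5 = m + 5 log₁₀ p + 5, so ∂M/∂p = 5/(p ln 10).
σ_M = (5/ln 10) · (σ_p/p) = 2.1715 × 0.60/2.440 = 2.1715 × 0.2459 = 0.53397.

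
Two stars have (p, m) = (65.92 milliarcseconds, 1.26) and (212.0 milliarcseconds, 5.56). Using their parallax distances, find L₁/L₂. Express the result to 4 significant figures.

L₁/L₂ = 542.8

d₁ = 1/p₁ = 1/0.06592″ = 15.17 pc; d₂ = 1/p₂ = 1/0.2120″ = 4.717 pc.
M₁ = m₁ − 5 log₁₀ d₁ + 5 = 1.26 − 5.9049 + 5 = 0.3551.
M₂ = 5.56 − 3.3683 + 5 = 7.1917.
L₁/L₂ = 10^(0.4(M₂ − M₁)) = 10^(0.4 × 6.8366) = 10^2.73464 = 542.8.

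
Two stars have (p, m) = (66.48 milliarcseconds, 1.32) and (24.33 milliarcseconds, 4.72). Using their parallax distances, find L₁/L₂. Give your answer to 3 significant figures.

L₁/L₂ = 3.07

d₁ = 1/p₁ = 1/0.06648″ = 15.042 pc; d₂ = 1/p₂ = 1/0.02433″ = 41.102 pc.
M₁ = m₁ − 5 log₁₀ d₁ + 5 = 1.32 − 5.8865 + 5 = 0.4335.
M₂ = 4.72 − 8.0693 + 5 = 1.6507.
L₁/L₂ = 10^(0.4(M₂ − M₁)) = 10^(0.4 × 1.2172) = 10^0.48688 = 3.0682.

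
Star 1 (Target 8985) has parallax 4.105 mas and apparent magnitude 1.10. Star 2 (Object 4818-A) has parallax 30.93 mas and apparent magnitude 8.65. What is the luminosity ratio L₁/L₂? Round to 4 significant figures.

d₁ = 1/p₁ = 1/0.004105″ = 243.61 pc; d₂ = 1/p₂ = 1/0.03093″ = 32.331 pc.
M₁ = m₁ − 5 log₁₀ d₁ + 5 = 1.10 − 11.9335 + 5 = -5.8335.
M₂ = 8.65 − 7.5481 + 5 = 6.1019.
L₁/L₂ = 10^(0.4(M₂ − M₁)) = 10^(0.4 × 11.9354) = 10^4.77416 = 59451.

L₁/L₂ = 59450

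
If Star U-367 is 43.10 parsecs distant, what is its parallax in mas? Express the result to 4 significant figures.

p = 1/d = 1/43.1 = 0.023202 arcsec.
= 0.023202 × 1000 = 23.202 mas.

23.20 mas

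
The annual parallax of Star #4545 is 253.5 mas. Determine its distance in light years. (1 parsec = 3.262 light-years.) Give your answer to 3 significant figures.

p = 253.5 mas = 0.2535 arcsec.
d = 1/p = 1/0.2535 = 3.9448 pc.
In light-years: 3.9448 × 3.262 = 12.868 ly.

12.9 light years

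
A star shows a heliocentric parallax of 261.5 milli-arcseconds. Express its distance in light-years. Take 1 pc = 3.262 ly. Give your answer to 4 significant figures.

p = 261.5 milli-arcseconds = 0.2615 arcsec.
d = 1/p = 1/0.2615 = 3.8241 pc.
In light-years: 3.8241 × 3.262 = 12.474 ly.

12.47 light years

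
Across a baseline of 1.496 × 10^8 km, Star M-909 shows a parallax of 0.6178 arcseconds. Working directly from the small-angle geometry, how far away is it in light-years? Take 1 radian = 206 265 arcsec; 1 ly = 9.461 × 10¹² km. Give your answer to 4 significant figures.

5.279 ly

θ = 0.6178″ = 0.6178/206265 = 2.9952 × 10^-6 rad.
d = B/θ = (1.496 × 10^8) / (2.9952 × 10^-6) = 4.9947 × 10^13 km = (4.9947 × 10^13) / (9.461 × 10^12) ly = 5.2793 ly.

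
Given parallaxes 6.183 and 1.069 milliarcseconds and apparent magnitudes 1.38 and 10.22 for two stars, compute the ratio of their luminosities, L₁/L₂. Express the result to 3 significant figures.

L₁/L₂ = 103

d₁ = 1/p₁ = 1/0.006183″ = 161.73 pc; d₂ = 1/p₂ = 1/0.001069″ = 935.45 pc.
M₁ = m₁ − 5 log₁₀ d₁ + 5 = 1.38 − 11.0440 + 5 = -4.6640.
M₂ = 10.22 − 14.8551 + 5 = 0.3649.
L₁/L₂ = 10^(0.4(M₂ − M₁)) = 10^(0.4 × 5.0289) = 10^2.01156 = 102.7.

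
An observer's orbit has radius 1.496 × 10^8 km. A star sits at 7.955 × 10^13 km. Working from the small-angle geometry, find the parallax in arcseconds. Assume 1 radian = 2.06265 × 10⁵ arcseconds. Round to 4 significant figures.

θ ≈ B/d = (1.496 × 10^8) / (7.955 × 10^13) = 1.8806 × 10^-6 rad.
In arcseconds: 1.8806 × 10^-6 × 206265 = 0.3879″.

0.3879 arcsec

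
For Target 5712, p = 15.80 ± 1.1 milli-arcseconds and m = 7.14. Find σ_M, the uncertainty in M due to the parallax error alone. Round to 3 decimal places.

M = m − 5 log₁₀ d + 5 = m + 5 log₁₀ p + 5, so ∂M/∂p = 5/(p ln 10).
σ_M = (5/ln 10) · (σ_p/p) = 2.1715 × 1.1/15.80 = 2.1715 × 0.06962 = 0.15118.

σ_M = 0.151 mag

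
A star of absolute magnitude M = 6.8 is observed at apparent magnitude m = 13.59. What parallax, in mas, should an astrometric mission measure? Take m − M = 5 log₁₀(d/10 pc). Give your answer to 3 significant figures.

m − M = 13.59 − 6.8 = 6.79.
d = 10^((m−M)/5 + 1) = 10^2.358 = 228.03 pc.
p = 1/d = 1/228.03 = 0.0043854 arcsec = 4.3854 mas.

4.39 mas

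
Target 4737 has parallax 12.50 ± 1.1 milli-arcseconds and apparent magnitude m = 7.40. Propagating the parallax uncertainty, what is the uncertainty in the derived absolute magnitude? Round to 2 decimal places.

M = m − 5 log₁₀ d + 5 = m + 5 log₁₀ p + 5, so ∂M/∂p = 5/(p ln 10).
σ_M = (5/ln 10) · (σ_p/p) = 2.1715 × 1.1/12.50 = 2.1715 × 0.088 = 0.19109.

σ_M = 0.19 mag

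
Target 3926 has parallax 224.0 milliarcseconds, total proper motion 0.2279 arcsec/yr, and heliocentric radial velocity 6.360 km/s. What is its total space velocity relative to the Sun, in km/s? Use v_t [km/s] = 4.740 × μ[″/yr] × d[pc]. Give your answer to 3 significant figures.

d = 1/p = 1/0.2240″ = 4.4643 pc.
v_t = 4.740 μ d = 4.740 × 0.2279 × 4.4643 = 4.8225 km/s.
v = √(v_r² + v_t²) = √(6.360² + 4.8225²) = √63.7061 = 7.9816 km/s.

7.98 km/s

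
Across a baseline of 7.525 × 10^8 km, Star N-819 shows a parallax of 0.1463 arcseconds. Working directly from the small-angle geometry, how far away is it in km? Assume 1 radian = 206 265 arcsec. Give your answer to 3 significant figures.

1.06 × 10^15 km

θ = 0.1463″ = 0.1463/206265 = 7.0928 × 10^-7 rad.
d = B/θ = (7.525 × 10^8) / (7.0928 × 10^-7) = 1.0609 × 10^15 km.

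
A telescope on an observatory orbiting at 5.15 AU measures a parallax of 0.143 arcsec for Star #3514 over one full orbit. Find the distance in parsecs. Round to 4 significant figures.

With baseline B (in AU) and parallax p (in arcsec), d = B/p parsecs.
d = 5.15 / 0.143 = 36.014 pc.

36.01 pc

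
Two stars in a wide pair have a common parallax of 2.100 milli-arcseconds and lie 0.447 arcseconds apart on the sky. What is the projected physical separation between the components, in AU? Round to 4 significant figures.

212.9 AU

d = 1/p = 1/0.002100″ = 476.19 pc.
At distance d (pc), an angle of θ arcsec spans θ·d AU: s = 0.447 × 476.19 = 212.86 AU.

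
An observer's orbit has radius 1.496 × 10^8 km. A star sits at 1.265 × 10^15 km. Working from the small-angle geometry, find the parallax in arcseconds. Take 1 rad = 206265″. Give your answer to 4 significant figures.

0.02439 arcsec

θ ≈ B/d = (1.496 × 10^8) / (1.265 × 10^15) = 1.1826 × 10^-7 rad.
In arcseconds: 1.1826 × 10^-7 × 206265 = 0.024393″.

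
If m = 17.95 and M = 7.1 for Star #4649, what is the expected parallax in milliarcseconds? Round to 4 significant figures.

0.6761 mas

m − M = 17.95 − 7.1 = 10.85.
d = 10^((m−M)/5 + 1) = 10^3.170 = 1479.1 pc.
p = 1/d = 1/1479.1 = 0.00067609 arcsec = 0.67609 mas.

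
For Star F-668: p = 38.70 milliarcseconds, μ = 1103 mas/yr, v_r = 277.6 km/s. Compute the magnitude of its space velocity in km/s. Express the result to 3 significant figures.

d = 1/p = 1/0.03870″ = 25.84 pc.
μ = 1103 mas/yr = 1.103 ″/yr.
v_t = 4.740 μ d = 4.740 × 1.103 × 25.84 = 135.1 km/s.
v = √(v_r² + v_t²) = √(277.6² + 135.1²) = √95313.8 = 308.73 km/s.

309 km/s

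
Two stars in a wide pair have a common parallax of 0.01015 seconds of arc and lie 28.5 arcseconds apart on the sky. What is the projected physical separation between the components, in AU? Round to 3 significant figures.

2810 AU

d = 1/p = 1/0.01015″ = 98.522 pc.
At distance d (pc), an angle of θ arcsec spans θ·d AU: s = 28.5 × 98.522 = 2807.9 AU.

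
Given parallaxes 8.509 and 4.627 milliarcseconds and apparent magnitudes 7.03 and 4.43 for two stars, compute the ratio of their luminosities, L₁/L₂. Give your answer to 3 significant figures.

d₁ = 1/p₁ = 1/0.008509″ = 117.52 pc; d₂ = 1/p₂ = 1/0.004627″ = 216.12 pc.
M₁ = m₁ − 5 log₁₀ d₁ + 5 = 7.03 − 10.3506 + 5 = 1.6794.
M₂ = 4.43 − 11.6735 + 5 = -2.2435.
L₁/L₂ = 10^(0.4(M₂ − M₁)) = 10^(0.4 × (-3.9229)) = 10^(-1.56916) = 0.026967.

L₁/L₂ = 0.0270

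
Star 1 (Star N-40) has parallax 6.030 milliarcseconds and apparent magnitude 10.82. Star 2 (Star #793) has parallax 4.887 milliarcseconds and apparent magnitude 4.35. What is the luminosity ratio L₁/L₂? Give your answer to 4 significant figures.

d₁ = 1/p₁ = 1/0.006030″ = 165.84 pc; d₂ = 1/p₂ = 1/0.004887″ = 204.62 pc.
M₁ = m₁ − 5 log₁₀ d₁ + 5 = 10.82 − 11.0984 + 5 = 4.7216.
M₂ = 4.35 − 11.5547 + 5 = -2.2047.
L₁/L₂ = 10^(0.4(M₂ − M₁)) = 10^(0.4 × (-6.9263)) = 10^(-2.77052) = 0.0016962.

L₁/L₂ = 0.001696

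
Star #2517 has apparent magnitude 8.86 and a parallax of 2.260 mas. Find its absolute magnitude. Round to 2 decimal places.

M = 0.63

d = 1/p = 1/0.002260″ = 442.48 pc.
m − M = 5 log₁₀(442.48) − 5 = 13.2295 − 5 = 8.2295.
M = m − (m − M) = 8.86 − 8.2295 = 0.63.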